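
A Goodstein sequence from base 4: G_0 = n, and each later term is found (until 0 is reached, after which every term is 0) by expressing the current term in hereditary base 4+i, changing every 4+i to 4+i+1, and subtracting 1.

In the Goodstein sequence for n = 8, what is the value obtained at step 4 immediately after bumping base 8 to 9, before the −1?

10

8 —HB4→ 2·4 —bump→ 2·5 = 10 —(−1)→ 9
9 —HB5→ 5 + 4 —bump→ 6 + 4 = 10 —(−1)→ 9
9 —HB6→ 6 + 3 —bump→ 7 + 3 = 10 —(−1)→ 9
9 —HB7→ 7 + 2 —bump→ 8 + 2 = 10 —(−1)→ 9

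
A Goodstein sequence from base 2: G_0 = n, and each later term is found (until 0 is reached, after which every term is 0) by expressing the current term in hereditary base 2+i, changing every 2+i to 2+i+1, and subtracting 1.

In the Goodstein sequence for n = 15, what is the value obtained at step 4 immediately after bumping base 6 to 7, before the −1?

step 0: 15 = 2^(2 + 1) + 2^2 + 2 + 1; sub 3 for 2: 3^(3 + 1) + 3^3 + 3 + 1; = 112; G_1 = 112−1 = 111
step 1: 111 = 3^(3 + 1) + 3^3 + 3; sub 4 for 3: 4^(4 + 1) + 4^4 + 4; = 1284; G_2 = 1284−1 = 1283
step 2: 1283 = 4^(4 + 1) + 4^4 + 3; sub 5 for 4: 5^(5 + 1) + 5^5 + 3; = 18753; G_3 = 18753−1 = 18752
step 3: 18752 = 5^(5 + 1) + 5^5 + 2; sub 6 for 5: 6^(6 + 1) + 6^6 + 2; = 326594; G_4 = 326594−1 = 326593
step 4: 326593 = 6^(6 + 1) + 6^6 + 1; sub 7 for 6: 7^(7 + 1) + 7^7 + 1; = 6588345; G_5 = 6588345−1 = 6588344

6588345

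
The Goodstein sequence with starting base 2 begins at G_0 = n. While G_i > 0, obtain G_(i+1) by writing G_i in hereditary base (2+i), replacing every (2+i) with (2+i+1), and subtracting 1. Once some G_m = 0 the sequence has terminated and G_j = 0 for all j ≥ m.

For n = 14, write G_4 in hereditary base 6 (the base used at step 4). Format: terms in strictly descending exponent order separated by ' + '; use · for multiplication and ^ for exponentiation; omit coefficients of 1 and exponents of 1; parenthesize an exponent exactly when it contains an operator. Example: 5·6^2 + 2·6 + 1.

base 2: 14 = 2^(2 + 1) + 2^2 + 2; at 3: 3^(3 + 1) + 3^3 + 3 = 111; next = 110
base 3: 110 = 3^(3 + 1) + 3^3 + 2; at 4: 4^(4 + 1) + 4^4 + 2 = 1282; next = 1281
base 4: 1281 = 4^(4 + 1) + 4^4 + 1; at 5: 5^(5 + 1) + 5^5 + 1 = 18751; next = 18750
base 5: 18750 = 5^(5 + 1) + 5^5; at 6: 6^(6 + 1) + 6^6 = 326592; next = 326591
base 6: 326591 = 6^(6 + 1) + 5·6^5 + 5·6^4 + 5·6^3 + 5·6^2 + 5·6 + 5; at 7: 7^(7 + 1) + 5·7^5 + 5·7^4 + 5·7^3 + 5·7^2 + 5·7 + 5 = 5862841; next = 5862840

6^(6 + 1) + 5·6^5 + 5·6^4 + 5·6^3 + 5·6^2 + 5·6 + 5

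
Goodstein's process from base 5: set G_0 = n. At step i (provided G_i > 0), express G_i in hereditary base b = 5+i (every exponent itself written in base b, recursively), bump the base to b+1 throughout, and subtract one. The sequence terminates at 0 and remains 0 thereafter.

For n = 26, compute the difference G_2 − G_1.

12

[0] 26 ≡ 5^2 + 1 (base 5). Lift 6: 37. −1: 36.
[1] 36 ≡ 6^2 (base 6). Lift 7: 49. −1: 48.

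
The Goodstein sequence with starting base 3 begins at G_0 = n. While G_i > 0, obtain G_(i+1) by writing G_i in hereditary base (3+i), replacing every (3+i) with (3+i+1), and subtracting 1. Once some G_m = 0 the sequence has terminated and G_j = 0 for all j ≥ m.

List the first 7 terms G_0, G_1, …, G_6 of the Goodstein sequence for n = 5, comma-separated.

5, 5, 5, 5, 4, 3, 2

5 —HB3→ 3 + 2 —bump→ 4 + 2 = 6 —(−1)→ 5
5 —HB4→ 4 + 1 —bump→ 5 + 1 = 6 —(−1)→ 5
5 —HB5→ 5 —bump→ 6 = 6 —(−1)→ 5
5 —HB6→ 5 —bump→ 5 = 5 —(−1)→ 4
4 —HB7→ 4 —bump→ 4 = 4 —(−1)→ 3
3 —HB8→ 3 —bump→ 3 = 3 —(−1)→ 2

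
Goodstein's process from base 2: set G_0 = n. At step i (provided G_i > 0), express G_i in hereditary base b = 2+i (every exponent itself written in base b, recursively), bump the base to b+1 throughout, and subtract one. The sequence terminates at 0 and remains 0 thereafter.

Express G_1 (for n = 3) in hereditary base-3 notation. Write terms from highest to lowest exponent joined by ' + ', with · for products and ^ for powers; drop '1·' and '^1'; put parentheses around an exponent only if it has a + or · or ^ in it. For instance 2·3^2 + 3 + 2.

3

step 0: 3 = 2 + 1; sub 3 for 2: 3 + 1; = 4; G_1 = 4−1 = 3
step 1: 3 = 3; sub 4 for 3: 4; = 4; G_2 = 4−1 = 3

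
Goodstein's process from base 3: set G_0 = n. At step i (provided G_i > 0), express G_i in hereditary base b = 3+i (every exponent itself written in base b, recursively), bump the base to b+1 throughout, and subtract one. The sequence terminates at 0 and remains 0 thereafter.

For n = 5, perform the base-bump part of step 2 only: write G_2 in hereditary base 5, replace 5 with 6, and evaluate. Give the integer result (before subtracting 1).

6

(0) 5|_3 = 3 + 2 ↦ 4 + 2|_4 = 6 ⇒ 5
(1) 5|_4 = 4 + 1 ↦ 5 + 1|_5 = 6 ⇒ 5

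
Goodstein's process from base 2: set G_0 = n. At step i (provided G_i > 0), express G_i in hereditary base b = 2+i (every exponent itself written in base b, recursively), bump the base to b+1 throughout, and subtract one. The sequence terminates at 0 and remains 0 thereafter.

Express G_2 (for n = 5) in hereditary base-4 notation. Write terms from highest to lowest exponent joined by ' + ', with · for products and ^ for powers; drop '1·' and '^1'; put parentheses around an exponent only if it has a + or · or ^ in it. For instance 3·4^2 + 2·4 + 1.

3·4^3 + 3·4^2 + 3·4 + 3

[0] 5 ≡ 2^2 + 1 (base 2). Lift 3: 28. −1: 27.
[1] 27 ≡ 3^3 (base 3). Lift 4: 256. −1: 255.
[2] 255 ≡ 3·4^3 + 3·4^2 + 3·4 + 3 (base 4). Lift 5: 468. −1: 467.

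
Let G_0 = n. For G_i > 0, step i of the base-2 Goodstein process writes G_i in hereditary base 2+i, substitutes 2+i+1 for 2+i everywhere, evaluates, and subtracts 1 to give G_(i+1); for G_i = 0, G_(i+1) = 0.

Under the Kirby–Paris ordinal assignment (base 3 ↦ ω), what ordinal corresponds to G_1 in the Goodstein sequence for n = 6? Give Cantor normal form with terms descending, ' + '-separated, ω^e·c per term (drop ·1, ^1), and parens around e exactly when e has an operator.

i=0: 6 = 2^2 + 2 (b=2); 2→3: 3^3 + 3 = 30; 30−1 = 29
i=1: 29 = 3^3 + 2 (b=3); 3→4: 4^4 + 2 = 258; 258−1 = 257

ω^ω + 2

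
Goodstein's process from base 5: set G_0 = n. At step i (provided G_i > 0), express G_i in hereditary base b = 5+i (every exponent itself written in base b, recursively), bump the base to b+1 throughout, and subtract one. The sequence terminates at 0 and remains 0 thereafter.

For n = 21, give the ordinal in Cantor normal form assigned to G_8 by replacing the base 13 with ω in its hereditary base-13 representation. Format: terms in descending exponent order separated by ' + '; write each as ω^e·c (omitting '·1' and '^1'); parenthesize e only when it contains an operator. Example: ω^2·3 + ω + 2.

step 0: 21 = 4·5 + 1; sub 6 for 5: 4·6 + 1; = 25; G_1 = 25−1 = 24
step 1: 24 = 4·6; sub 7 for 6: 4·7; = 28; G_2 = 28−1 = 27
step 2: 27 = 3·7 + 6; sub 8 for 7: 3·8 + 6; = 30; G_3 = 30−1 = 29
step 3: 29 = 3·8 + 5; sub 9 for 8: 3·9 + 5; = 32; G_4 = 32−1 = 31
step 4: 31 = 3·9 + 4; sub 10 for 9: 3·10 + 4; = 34; G_5 = 34−1 = 33
step 5: 33 = 3·10 + 3; sub 11 for 10: 3·11 + 3; = 36; G_6 = 36−1 = 35
step 6: 35 = 3·11 + 2; sub 12 for 11: 3·12 + 2; = 38; G_7 = 38−1 = 37
step 7: 37 = 3·12 + 1; sub 13 for 12: 3·13 + 1; = 40; G_8 = 40−1 = 39
step 8: 39 = 3·13; sub 14 for 13: 3·14; = 42; G_9 = 42−1 = 41

ω·3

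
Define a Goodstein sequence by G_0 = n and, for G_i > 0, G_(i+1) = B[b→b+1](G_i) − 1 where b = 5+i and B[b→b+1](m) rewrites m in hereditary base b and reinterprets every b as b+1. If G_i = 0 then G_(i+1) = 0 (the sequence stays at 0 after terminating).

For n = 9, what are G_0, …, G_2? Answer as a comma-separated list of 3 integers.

9, 9, 9

base 5: 9 = 5 + 4; at 6: 6 + 4 = 10; next = 9
base 6: 9 = 6 + 3; at 7: 7 + 3 = 10; next = 9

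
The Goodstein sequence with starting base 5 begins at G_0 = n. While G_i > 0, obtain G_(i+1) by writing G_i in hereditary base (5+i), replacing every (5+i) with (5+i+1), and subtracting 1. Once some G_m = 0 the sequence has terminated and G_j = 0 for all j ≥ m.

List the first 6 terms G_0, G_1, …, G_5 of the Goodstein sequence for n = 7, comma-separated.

7, 7, 7, 7, 6, 5

step 0: 7 = 5 + 2; sub 6 for 5: 6 + 2; = 8; G_1 = 8−1 = 7
step 1: 7 = 6 + 1; sub 7 for 6: 7 + 1; = 8; G_2 = 8−1 = 7
step 2: 7 = 7; sub 8 for 7: 8; = 8; G_3 = 8−1 = 7
step 3: 7 = 7; sub 9 for 8: 7; = 7; G_4 = 7−1 = 6
step 4: 6 = 6; sub 10 for 9: 6; = 6; G_5 = 6−1 = 5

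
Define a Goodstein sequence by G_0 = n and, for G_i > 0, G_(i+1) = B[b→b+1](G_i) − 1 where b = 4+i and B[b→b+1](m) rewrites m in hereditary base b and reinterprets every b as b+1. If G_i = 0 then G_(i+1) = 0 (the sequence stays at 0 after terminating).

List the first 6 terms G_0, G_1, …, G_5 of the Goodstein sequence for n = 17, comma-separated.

17, 25, 35, 39, 43, 47

step 0: 17 = 4^2 + 1; sub 5 for 4: 5^2 + 1; = 26; G_1 = 26−1 = 25
step 1: 25 = 5^2; sub 6 for 5: 6^2; = 36; G_2 = 36−1 = 35
step 2: 35 = 5·6 + 5; sub 7 for 6: 5·7 + 5; = 40; G_3 = 40−1 = 39
step 3: 39 = 5·7 + 4; sub 8 for 7: 5·8 + 4; = 44; G_4 = 44−1 = 43
step 4: 43 = 5·8 + 3; sub 9 for 8: 5·9 + 3; = 48; G_5 = 48−1 = 47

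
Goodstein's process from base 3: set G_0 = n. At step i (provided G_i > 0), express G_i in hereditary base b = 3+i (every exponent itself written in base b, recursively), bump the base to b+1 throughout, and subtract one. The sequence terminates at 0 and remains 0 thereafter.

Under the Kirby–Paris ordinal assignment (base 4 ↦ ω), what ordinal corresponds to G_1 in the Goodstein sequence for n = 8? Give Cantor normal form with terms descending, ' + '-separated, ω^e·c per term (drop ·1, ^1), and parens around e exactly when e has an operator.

ω·2 + 1

[0] 8 ≡ 2·3 + 2 (base 3). Lift 4: 10. −1: 9.
[1] 9 ≡ 2·4 + 1 (base 4). Lift 5: 11. −1: 10.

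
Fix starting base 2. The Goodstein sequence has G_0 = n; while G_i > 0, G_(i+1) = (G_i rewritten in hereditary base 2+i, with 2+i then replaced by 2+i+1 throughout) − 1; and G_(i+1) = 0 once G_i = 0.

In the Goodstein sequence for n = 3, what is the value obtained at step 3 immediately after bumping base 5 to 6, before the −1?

[0] 3 ≡ 2 + 1 (base 2). Lift 3: 4. −1: 3.
[1] 3 ≡ 3 (base 3). Lift 4: 4. −1: 3.
[2] 3 ≡ 3 (base 4). Lift 5: 3. −1: 2.
[3] 2 ≡ 2 (base 5). Lift 6: 2. −1: 1.

2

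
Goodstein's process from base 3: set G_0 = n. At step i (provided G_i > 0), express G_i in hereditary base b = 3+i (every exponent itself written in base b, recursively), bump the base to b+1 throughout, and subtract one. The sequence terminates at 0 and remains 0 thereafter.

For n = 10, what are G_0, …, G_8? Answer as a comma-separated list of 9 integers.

10, 16, 24, 27, 30, 33, 36, 39, 41

10 —HB3→ 3^2 + 1 —bump→ 4^2 + 1 = 17 —(−1)→ 16
16 —HB4→ 4^2 —bump→ 5^2 = 25 —(−1)→ 24
24 —HB5→ 4·5 + 4 —bump→ 4·6 + 4 = 28 —(−1)→ 27
27 —HB6→ 4·6 + 3 —bump→ 4·7 + 3 = 31 —(−1)→ 30
30 —HB7→ 4·7 + 2 —bump→ 4·8 + 2 = 34 —(−1)→ 33
33 —HB8→ 4·8 + 1 —bump→ 4·9 + 1 = 37 —(−1)→ 36
36 —HB9→ 4·9 —bump→ 4·10 = 40 —(−1)→ 39
39 —HB10→ 3·10 + 9 —bump→ 3·11 + 9 = 42 —(−1)→ 41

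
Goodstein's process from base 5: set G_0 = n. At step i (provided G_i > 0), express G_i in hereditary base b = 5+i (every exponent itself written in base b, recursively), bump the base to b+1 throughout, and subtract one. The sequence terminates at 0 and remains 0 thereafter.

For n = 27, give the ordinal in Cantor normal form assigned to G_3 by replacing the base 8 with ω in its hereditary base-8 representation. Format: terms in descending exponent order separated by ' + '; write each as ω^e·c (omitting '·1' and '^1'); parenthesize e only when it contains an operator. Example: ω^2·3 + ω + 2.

ω·7 + 7

step 0: 27 = 5^2 + 2; sub 6 for 5: 6^2 + 2; = 38; G_1 = 38−1 = 37
step 1: 37 = 6^2 + 1; sub 7 for 6: 7^2 + 1; = 50; G_2 = 50−1 = 49
step 2: 49 = 7^2; sub 8 for 7: 8^2; = 64; G_3 = 64−1 = 63
step 3: 63 = 7·8 + 7; sub 9 for 8: 7·9 + 7; = 70; G_4 = 70−1 = 69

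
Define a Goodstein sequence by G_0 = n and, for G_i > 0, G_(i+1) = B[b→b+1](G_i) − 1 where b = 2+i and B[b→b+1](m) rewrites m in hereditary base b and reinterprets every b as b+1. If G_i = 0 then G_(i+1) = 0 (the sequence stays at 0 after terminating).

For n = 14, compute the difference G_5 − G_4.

5536249

(0) 14|_2 = 2^(2 + 1) + 2^2 + 2 ↦ 3^(3 + 1) + 3^3 + 3|_3 = 111 ⇒ 110
(1) 110|_3 = 3^(3 + 1) + 3^3 + 2 ↦ 4^(4 + 1) + 4^4 + 2|_4 = 1282 ⇒ 1281
(2) 1281|_4 = 4^(4 + 1) + 4^4 + 1 ↦ 5^(5 + 1) + 5^5 + 1|_5 = 18751 ⇒ 18750
(3) 18750|_5 = 5^(5 + 1) + 5^5 ↦ 6^(6 + 1) + 6^6|_6 = 326592 ⇒ 326591
(4) 326591|_6 = 6^(6 + 1) + 5·6^5 + 5·6^4 + 5·6^3 + 5·6^2 + 5·6 + 5 ↦ 7^(7 + 1) + 5·7^5 + 5·7^4 + 5·7^3 + 5·7^2 + 5·7 + 5|_7 = 5862841 ⇒ 5862840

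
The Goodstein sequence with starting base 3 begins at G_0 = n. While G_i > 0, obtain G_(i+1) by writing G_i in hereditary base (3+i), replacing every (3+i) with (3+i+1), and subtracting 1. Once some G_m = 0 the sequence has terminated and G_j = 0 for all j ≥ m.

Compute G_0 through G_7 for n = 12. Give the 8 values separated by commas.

12, 19, 27, 37, 49, 63, 69, 75

[0] 12 ≡ 3^2 + 3 (base 3). Lift 4: 20. −1: 19.
[1] 19 ≡ 4^2 + 3 (base 4). Lift 5: 28. −1: 27.
[2] 27 ≡ 5^2 + 2 (base 5). Lift 6: 38. −1: 37.
[3] 37 ≡ 6^2 + 1 (base 6). Lift 7: 50. −1: 49.
[4] 49 ≡ 7^2 (base 7). Lift 8: 64. −1: 63.
[5] 63 ≡ 7·8 + 7 (base 8). Lift 9: 70. −1: 69.
[6] 69 ≡ 7·9 + 6 (base 9). Lift 10: 76. −1: 75.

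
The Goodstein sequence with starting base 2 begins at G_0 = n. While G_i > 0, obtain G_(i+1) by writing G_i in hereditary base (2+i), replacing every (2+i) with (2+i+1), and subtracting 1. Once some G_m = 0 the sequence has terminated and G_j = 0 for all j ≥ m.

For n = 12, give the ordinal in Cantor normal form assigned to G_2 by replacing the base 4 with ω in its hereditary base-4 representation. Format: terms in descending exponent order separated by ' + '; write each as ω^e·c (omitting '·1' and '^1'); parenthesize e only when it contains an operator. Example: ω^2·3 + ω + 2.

i=0: 12 = 2^(2 + 1) + 2^2 (b=2); 2→3: 3^(3 + 1) + 3^3 = 108; 108−1 = 107
i=1: 107 = 3^(3 + 1) + 2·3^2 + 2·3 + 2 (b=3); 3→4: 4^(4 + 1) + 2·4^2 + 2·4 + 2 = 1066; 1066−1 = 1065
i=2: 1065 = 4^(4 + 1) + 2·4^2 + 2·4 + 1 (b=4); 4→5: 5^(5 + 1) + 2·5^2 + 2·5 + 1 = 15686; 15686−1 = 15685

ω^(ω + 1) + ω^2·2 + ω·2 + 1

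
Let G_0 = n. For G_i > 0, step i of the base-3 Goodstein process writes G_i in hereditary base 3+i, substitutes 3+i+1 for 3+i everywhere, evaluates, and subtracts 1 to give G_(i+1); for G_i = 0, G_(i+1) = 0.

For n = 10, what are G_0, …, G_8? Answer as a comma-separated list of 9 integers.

i=0: 10 = 3^2 + 1 (b=3); 3→4: 4^2 + 1 = 17; 17−1 = 16
i=1: 16 = 4^2 (b=4); 4→5: 5^2 = 25; 25−1 = 24
i=2: 24 = 4·5 + 4 (b=5); 5→6: 4·6 + 4 = 28; 28−1 = 27
i=3: 27 = 4·6 + 3 (b=6); 6→7: 4·7 + 3 = 31; 31−1 = 30
i=4: 30 = 4·7 + 2 (b=7); 7→8: 4·8 + 2 = 34; 34−1 = 33
i=5: 33 = 4·8 + 1 (b=8); 8→9: 4·9 + 1 = 37; 37−1 = 36
i=6: 36 = 4·9 (b=9); 9→10: 4·10 = 40; 40−1 = 39
i=7: 39 = 3·10 + 9 (b=10); 10→11: 3·11 + 9 = 42; 42−1 = 41

10, 16, 24, 27, 30, 33, 36, 39, 41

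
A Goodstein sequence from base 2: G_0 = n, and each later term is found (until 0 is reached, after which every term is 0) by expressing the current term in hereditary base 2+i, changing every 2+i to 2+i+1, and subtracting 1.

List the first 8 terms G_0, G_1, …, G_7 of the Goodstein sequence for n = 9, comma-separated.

[0] 9 ≡ 2^(2 + 1) + 1 (base 2). Lift 3: 82. −1: 81.
[1] 81 ≡ 3^(3 + 1) (base 3). Lift 4: 1024. −1: 1023.
[2] 1023 ≡ 3·4^4 + 3·4^3 + 3·4^2 + 3·4 + 3 (base 4). Lift 5: 9843. −1: 9842.
[3] 9842 ≡ 3·5^5 + 3·5^3 + 3·5^2 + 3·5 + 2 (base 5). Lift 6: 140744. −1: 140743.
[4] 140743 ≡ 3·6^6 + 3·6^3 + 3·6^2 + 3·6 + 1 (base 6). Lift 7: 2471827. −1: 2471826.
[5] 2471826 ≡ 3·7^7 + 3·7^3 + 3·7^2 + 3·7 (base 7). Lift 8: 50333400. −1: 50333399.
[6] 50333399 ≡ 3·8^8 + 3·8^3 + 3·8^2 + 2·8 + 7 (base 8). Lift 9: 1162263922. −1: 1162263921.

9, 81, 1023, 9842, 140743, 2471826, 50333399, 1162263921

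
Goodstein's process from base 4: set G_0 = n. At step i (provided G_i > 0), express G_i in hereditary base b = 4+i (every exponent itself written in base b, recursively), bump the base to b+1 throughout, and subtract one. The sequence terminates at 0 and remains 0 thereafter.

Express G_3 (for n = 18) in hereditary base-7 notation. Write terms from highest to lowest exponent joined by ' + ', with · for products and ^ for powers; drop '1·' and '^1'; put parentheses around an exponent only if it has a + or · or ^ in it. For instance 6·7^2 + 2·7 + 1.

6·7 + 6

G_0 = 18. HB_4(18) = 4^2 + 2. Bump = 27. G_1 = 26.
G_1 = 26. HB_5(26) = 5^2 + 1. Bump = 37. G_2 = 36.
G_2 = 36. HB_6(36) = 6^2. Bump = 49. G_3 = 48.
G_3 = 48. HB_7(48) = 6·7 + 6. Bump = 54. G_4 = 53.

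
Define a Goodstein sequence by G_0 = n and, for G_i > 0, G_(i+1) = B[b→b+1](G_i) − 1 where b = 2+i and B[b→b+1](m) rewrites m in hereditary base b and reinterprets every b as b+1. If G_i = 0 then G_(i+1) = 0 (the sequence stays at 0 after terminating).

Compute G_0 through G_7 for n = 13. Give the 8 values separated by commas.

13, 108, 1279, 16092, 280711, 5765998, 134219479, 3486786855

(0) 13|_2 = 2^(2 + 1) + 2^2 + 1 ↦ 3^(3 + 1) + 3^3 + 1|_3 = 109 ⇒ 108
(1) 108|_3 = 3^(3 + 1) + 3^3 ↦ 4^(4 + 1) + 4^4|_4 = 1280 ⇒ 1279
(2) 1279|_4 = 4^(4 + 1) + 3·4^3 + 3·4^2 + 3·4 + 3 ↦ 5^(5 + 1) + 3·5^3 + 3·5^2 + 3·5 + 3|_5 = 16093 ⇒ 16092
(3) 16092|_5 = 5^(5 + 1) + 3·5^3 + 3·5^2 + 3·5 + 2 ↦ 6^(6 + 1) + 3·6^3 + 3·6^2 + 3·6 + 2|_6 = 280712 ⇒ 280711
(4) 280711|_6 = 6^(6 + 1) + 3·6^3 + 3·6^2 + 3·6 + 1 ↦ 7^(7 + 1) + 3·7^3 + 3·7^2 + 3·7 + 1|_7 = 5765999 ⇒ 5765998
(5) 5765998|_7 = 7^(7 + 1) + 3·7^3 + 3·7^2 + 3·7 ↦ 8^(8 + 1) + 3·8^3 + 3·8^2 + 3·8|_8 = 134219480 ⇒ 134219479
(6) 134219479|_8 = 8^(8 + 1) + 3·8^3 + 3·8^2 + 2·8 + 7 ↦ 9^(9 + 1) + 3·9^3 + 3·9^2 + 2·9 + 7|_9 = 3486786856 ⇒ 3486786855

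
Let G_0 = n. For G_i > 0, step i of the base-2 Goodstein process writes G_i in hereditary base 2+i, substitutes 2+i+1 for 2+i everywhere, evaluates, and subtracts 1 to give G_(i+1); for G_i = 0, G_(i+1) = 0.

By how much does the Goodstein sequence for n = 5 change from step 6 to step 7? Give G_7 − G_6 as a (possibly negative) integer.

703

G_0 = 5. HB_2(5) = 2^2 + 1. Bump = 28. G_1 = 27.
G_1 = 27. HB_3(27) = 3^3. Bump = 256. G_2 = 255.
G_2 = 255. HB_4(255) = 3·4^3 + 3·4^2 + 3·4 + 3. Bump = 468. G_3 = 467.
G_3 = 467. HB_5(467) = 3·5^3 + 3·5^2 + 3·5 + 2. Bump = 776. G_4 = 775.
G_4 = 775. HB_6(775) = 3·6^3 + 3·6^2 + 3·6 + 1. Bump = 1198. G_5 = 1197.
G_5 = 1197. HB_7(1197) = 3·7^3 + 3·7^2 + 3·7. Bump = 1752. G_6 = 1751.
G_6 = 1751. HB_8(1751) = 3·8^3 + 3·8^2 + 2·8 + 7. Bump = 2455. G_7 = 2454.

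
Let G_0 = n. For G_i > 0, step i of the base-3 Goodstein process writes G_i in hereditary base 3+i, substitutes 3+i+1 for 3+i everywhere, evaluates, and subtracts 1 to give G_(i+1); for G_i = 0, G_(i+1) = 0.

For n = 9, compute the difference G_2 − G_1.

(0) 9|_3 = 3^2 ↦ 4^2|_4 = 16 ⇒ 15
(1) 15|_4 = 3·4 + 3 ↦ 3·5 + 3|_5 = 18 ⇒ 17

2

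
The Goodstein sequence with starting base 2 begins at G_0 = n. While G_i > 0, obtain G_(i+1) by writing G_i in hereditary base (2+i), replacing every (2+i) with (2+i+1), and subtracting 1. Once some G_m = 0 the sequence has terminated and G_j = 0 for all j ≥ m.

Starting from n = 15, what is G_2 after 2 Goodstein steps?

1283

G_0 = 15. HB_2(15) = 2^(2 + 1) + 2^2 + 2 + 1. Bump = 112. G_1 = 111.
G_1 = 111. HB_3(111) = 3^(3 + 1) + 3^3 + 3. Bump = 1284. G_2 = 1283.
G_2 = 1283. HB_4(1283) = 4^(4 + 1) + 4^4 + 3. Bump = 18753. G_3 = 18752.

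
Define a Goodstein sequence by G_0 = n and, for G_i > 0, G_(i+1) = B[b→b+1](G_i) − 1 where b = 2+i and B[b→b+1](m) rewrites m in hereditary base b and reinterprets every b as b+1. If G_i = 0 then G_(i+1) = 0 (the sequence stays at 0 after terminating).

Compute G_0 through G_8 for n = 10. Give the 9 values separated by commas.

10, 83, 1025, 15625, 279935, 4215754, 84073323, 1937434592, 50000555551

(0) 10|_2 = 2^(2 + 1) + 2 ↦ 3^(3 + 1) + 3|_3 = 84 ⇒ 83
(1) 83|_3 = 3^(3 + 1) + 2 ↦ 4^(4 + 1) + 2|_4 = 1026 ⇒ 1025
(2) 1025|_4 = 4^(4 + 1) + 1 ↦ 5^(5 + 1) + 1|_5 = 15626 ⇒ 15625
(3) 15625|_5 = 5^(5 + 1) ↦ 6^(6 + 1)|_6 = 279936 ⇒ 279935
(4) 279935|_6 = 5·6^6 + 5·6^5 + 5·6^4 + 5·6^3 + 5·6^2 + 5·6 + 5 ↦ 5·7^7 + 5·7^5 + 5·7^4 + 5·7^3 + 5·7^2 + 5·7 + 5|_7 = 4215755 ⇒ 4215754
(5) 4215754|_7 = 5·7^7 + 5·7^5 + 5·7^4 + 5·7^3 + 5·7^2 + 5·7 + 4 ↦ 5·8^8 + 5·8^5 + 5·8^4 + 5·8^3 + 5·8^2 + 5·8 + 4|_8 = 84073324 ⇒ 84073323
(6) 84073323|_8 = 5·8^8 + 5·8^5 + 5·8^4 + 5·8^3 + 5·8^2 + 5·8 + 3 ↦ 5·9^9 + 5·9^5 + 5·9^4 + 5·9^3 + 5·9^2 + 5·9 + 3|_9 = 1937434593 ⇒ 1937434592
(7) 1937434592|_9 = 5·9^9 + 5·9^5 + 5·9^4 + 5·9^3 + 5·9^2 + 5·9 + 2 ↦ 5·10^10 + 5·10^5 + 5·10^4 + 5·10^3 + 5·10^2 + 5·10 + 2|_10 = 50000555552 ⇒ 50000555551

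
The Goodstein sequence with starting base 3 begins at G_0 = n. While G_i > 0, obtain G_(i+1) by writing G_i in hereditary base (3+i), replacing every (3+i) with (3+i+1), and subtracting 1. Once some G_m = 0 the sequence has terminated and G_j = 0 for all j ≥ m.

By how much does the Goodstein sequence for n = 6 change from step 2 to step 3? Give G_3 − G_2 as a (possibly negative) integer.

0

[0] 6 ≡ 2·3 (base 3). Lift 4: 8. −1: 7.
[1] 7 ≡ 4 + 3 (base 4). Lift 5: 8. −1: 7.
[2] 7 ≡ 5 + 2 (base 5). Lift 6: 8. −1: 7.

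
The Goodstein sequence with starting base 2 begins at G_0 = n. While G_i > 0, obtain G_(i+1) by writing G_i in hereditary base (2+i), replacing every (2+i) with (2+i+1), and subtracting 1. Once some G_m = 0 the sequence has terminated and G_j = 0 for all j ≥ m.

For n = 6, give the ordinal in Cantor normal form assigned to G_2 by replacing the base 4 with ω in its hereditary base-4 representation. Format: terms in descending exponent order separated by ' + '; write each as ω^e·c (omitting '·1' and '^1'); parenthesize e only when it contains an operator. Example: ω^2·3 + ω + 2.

base 2: 6 = 2^2 + 2; at 3: 3^3 + 3 = 30; next = 29
base 3: 29 = 3^3 + 2; at 4: 4^4 + 2 = 258; next = 257
base 4: 257 = 4^4 + 1; at 5: 5^5 + 1 = 3126; next = 3125

ω^ω + 1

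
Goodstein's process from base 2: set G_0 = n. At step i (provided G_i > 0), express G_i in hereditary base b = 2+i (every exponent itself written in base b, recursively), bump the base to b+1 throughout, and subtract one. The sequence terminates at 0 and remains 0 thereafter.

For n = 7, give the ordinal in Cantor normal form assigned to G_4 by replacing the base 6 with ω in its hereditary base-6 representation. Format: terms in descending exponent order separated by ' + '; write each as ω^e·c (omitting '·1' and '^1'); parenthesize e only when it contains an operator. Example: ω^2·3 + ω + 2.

ω^ω + 1

G_0 = 7. HB_2(7) = 2^2 + 2 + 1. Bump = 31. G_1 = 30.
G_1 = 30. HB_3(30) = 3^3 + 3. Bump = 260. G_2 = 259.
G_2 = 259. HB_4(259) = 4^4 + 3. Bump = 3128. G_3 = 3127.
G_3 = 3127. HB_5(3127) = 5^5 + 2. Bump = 46658. G_4 = 46657.
G_4 = 46657. HB_6(46657) = 6^6 + 1. Bump = 823544. G_5 = 823543.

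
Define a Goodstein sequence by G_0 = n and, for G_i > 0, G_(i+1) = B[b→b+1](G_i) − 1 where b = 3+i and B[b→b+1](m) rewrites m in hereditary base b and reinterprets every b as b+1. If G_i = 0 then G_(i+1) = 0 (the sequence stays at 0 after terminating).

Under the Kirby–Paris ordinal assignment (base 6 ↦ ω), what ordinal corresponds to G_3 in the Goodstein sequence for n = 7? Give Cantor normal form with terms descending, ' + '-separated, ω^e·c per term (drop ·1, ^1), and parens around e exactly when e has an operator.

ω + 3

G_0=7  [base 3] 2·3 + 1  →[3↦4]→  2·4 + 1 = 9  −1 ⇒ G_1=8
G_1=8  [base 4] 2·4  →[4↦5]→  2·5 = 10  −1 ⇒ G_2=9
G_2=9  [base 5] 5 + 4  →[5↦6]→  6 + 4 = 10  −1 ⇒ G_3=9
G_3=9  [base 6] 6 + 3  →[6↦7]→  7 + 3 = 10  −1 ⇒ G_4=9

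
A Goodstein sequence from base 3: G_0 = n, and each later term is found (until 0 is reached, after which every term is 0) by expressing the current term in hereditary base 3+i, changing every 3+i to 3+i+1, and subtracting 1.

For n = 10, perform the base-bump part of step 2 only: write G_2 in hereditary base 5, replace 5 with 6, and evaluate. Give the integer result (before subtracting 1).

G_0 = 10. HB_3(10) = 3^2 + 1. Bump = 17. G_1 = 16.
G_1 = 16. HB_4(16) = 4^2. Bump = 25. G_2 = 24.
G_2 = 24. HB_5(24) = 4·5 + 4. Bump = 28. G_3 = 27.

28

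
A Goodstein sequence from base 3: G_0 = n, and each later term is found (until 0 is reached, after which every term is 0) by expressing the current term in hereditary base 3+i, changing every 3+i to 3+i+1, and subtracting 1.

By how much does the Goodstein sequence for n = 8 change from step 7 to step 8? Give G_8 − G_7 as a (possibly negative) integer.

8 —HB3→ 2·3 + 2 —bump→ 2·4 + 2 = 10 —(−1)→ 9
9 —HB4→ 2·4 + 1 —bump→ 2·5 + 1 = 11 —(−1)→ 10
10 —HB5→ 2·5 —bump→ 2·6 = 12 —(−1)→ 11
11 —HB6→ 6 + 5 —bump→ 7 + 5 = 12 —(−1)→ 11
11 —HB7→ 7 + 4 —bump→ 8 + 4 = 12 —(−1)→ 11
11 —HB8→ 8 + 3 —bump→ 9 + 3 = 12 —(−1)→ 11
11 —HB9→ 9 + 2 —bump→ 10 + 2 = 12 —(−1)→ 11
11 —HB10→ 10 + 1 —bump→ 11 + 1 = 12 —(−1)→ 11

0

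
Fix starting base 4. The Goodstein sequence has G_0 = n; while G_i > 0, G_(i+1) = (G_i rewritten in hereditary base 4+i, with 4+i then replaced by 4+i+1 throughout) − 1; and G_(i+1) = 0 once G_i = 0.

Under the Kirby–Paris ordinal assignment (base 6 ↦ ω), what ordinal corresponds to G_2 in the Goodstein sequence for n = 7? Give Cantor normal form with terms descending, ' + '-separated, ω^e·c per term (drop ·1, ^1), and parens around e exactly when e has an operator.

ω + 1

i=0: 7 = 4 + 3 (b=4); 4→5: 5 + 3 = 8; 8−1 = 7
i=1: 7 = 5 + 2 (b=5); 5→6: 6 + 2 = 8; 8−1 = 7
i=2: 7 = 6 + 1 (b=6); 6→7: 7 + 1 = 8; 8−1 = 7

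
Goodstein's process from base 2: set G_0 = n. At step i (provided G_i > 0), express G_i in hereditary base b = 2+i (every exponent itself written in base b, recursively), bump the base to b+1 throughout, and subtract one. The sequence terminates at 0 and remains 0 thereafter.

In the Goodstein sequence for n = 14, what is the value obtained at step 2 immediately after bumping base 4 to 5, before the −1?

18751

[0] 14 ≡ 2^(2 + 1) + 2^2 + 2 (base 2). Lift 3: 111. −1: 110.
[1] 110 ≡ 3^(3 + 1) + 3^3 + 2 (base 3). Lift 4: 1282. −1: 1281.
[2] 1281 ≡ 4^(4 + 1) + 4^4 + 1 (base 4). Lift 5: 18751. −1: 18750.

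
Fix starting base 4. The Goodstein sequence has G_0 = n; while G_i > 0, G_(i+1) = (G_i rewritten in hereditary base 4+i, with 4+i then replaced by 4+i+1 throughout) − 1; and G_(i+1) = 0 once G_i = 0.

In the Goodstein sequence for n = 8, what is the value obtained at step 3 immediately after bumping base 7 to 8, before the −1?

(0) 8|_4 = 2·4 ↦ 2·5|_5 = 10 ⇒ 9
(1) 9|_5 = 5 + 4 ↦ 6 + 4|_6 = 10 ⇒ 9
(2) 9|_6 = 6 + 3 ↦ 7 + 3|_7 = 10 ⇒ 9
(3) 9|_7 = 7 + 2 ↦ 8 + 2|_8 = 10 ⇒ 9

10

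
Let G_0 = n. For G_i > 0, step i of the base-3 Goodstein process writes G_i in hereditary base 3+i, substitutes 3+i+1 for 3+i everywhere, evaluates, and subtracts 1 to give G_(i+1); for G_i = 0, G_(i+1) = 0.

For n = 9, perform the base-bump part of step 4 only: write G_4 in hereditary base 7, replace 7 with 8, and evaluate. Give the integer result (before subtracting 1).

24

i=0: 9 = 3^2 (b=3); 3→4: 4^2 = 16; 16−1 = 15
i=1: 15 = 3·4 + 3 (b=4); 4→5: 3·5 + 3 = 18; 18−1 = 17
i=2: 17 = 3·5 + 2 (b=5); 5→6: 3·6 + 2 = 20; 20−1 = 19
i=3: 19 = 3·6 + 1 (b=6); 6→7: 3·7 + 1 = 22; 22−1 = 21
i=4: 21 = 3·7 (b=7); 7→8: 3·8 = 24; 24−1 = 23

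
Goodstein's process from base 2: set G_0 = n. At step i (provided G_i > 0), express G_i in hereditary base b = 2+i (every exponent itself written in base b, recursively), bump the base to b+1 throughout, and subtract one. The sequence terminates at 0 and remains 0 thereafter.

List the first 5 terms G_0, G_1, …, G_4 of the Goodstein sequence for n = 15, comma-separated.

15, 111, 1283, 18752, 326593

base 2: 15 = 2^(2 + 1) + 2^2 + 2 + 1; at 3: 3^(3 + 1) + 3^3 + 3 + 1 = 112; next = 111
base 3: 111 = 3^(3 + 1) + 3^3 + 3; at 4: 4^(4 + 1) + 4^4 + 4 = 1284; next = 1283
base 4: 1283 = 4^(4 + 1) + 4^4 + 3; at 5: 5^(5 + 1) + 5^5 + 3 = 18753; next = 18752
base 5: 18752 = 5^(5 + 1) + 5^5 + 2; at 6: 6^(6 + 1) + 6^6 + 2 = 326594; next = 326593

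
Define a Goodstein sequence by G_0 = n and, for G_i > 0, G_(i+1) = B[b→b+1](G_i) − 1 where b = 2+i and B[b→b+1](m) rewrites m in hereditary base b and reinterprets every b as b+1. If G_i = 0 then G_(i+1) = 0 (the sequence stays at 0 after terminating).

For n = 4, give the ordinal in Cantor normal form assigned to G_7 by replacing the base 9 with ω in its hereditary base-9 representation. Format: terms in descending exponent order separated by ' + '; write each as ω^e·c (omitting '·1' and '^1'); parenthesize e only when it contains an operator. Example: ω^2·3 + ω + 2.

G_0 = 4. HB_2(4) = 2^2. Bump = 27. G_1 = 26.
G_1 = 26. HB_3(26) = 2·3^2 + 2·3 + 2. Bump = 42. G_2 = 41.
G_2 = 41. HB_4(41) = 2·4^2 + 2·4 + 1. Bump = 61. G_3 = 60.
G_3 = 60. HB_5(60) = 2·5^2 + 2·5. Bump = 84. G_4 = 83.
G_4 = 83. HB_6(83) = 2·6^2 + 6 + 5. Bump = 110. G_5 = 109.
G_5 = 109. HB_7(109) = 2·7^2 + 7 + 4. Bump = 140. G_6 = 139.
G_6 = 139. HB_8(139) = 2·8^2 + 8 + 3. Bump = 174. G_7 = 173.
G_7 = 173. HB_9(173) = 2·9^2 + 9 + 2. Bump = 212. G_8 = 211.

ω^2·2 + ω + 2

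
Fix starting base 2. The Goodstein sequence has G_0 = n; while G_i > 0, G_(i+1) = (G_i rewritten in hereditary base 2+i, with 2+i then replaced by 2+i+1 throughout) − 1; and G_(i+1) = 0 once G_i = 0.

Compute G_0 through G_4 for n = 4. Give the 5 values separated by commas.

step 0: 4 = 2^2; sub 3 for 2: 3^3; = 27; G_1 = 27−1 = 26
step 1: 26 = 2·3^2 + 2·3 + 2; sub 4 for 3: 2·4^2 + 2·4 + 2; = 42; G_2 = 42−1 = 41
step 2: 41 = 2·4^2 + 2·4 + 1; sub 5 for 4: 2·5^2 + 2·5 + 1; = 61; G_3 = 61−1 = 60
step 3: 60 = 2·5^2 + 2·5; sub 6 for 5: 2·6^2 + 2·6; = 84; G_4 = 84−1 = 83

4, 26, 41, 60, 83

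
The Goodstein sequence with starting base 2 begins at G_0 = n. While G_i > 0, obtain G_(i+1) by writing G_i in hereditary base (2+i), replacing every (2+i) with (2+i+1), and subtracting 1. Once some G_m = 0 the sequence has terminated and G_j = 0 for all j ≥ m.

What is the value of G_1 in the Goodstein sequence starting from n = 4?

26

G_0=4  [base 2] 2^2  →[2↦3]→  3^3 = 27  −1 ⇒ G_1=26
G_1=26  [base 3] 2·3^2 + 2·3 + 2  →[3↦4]→  2·4^2 + 2·4 + 2 = 42  −1 ⇒ G_2=41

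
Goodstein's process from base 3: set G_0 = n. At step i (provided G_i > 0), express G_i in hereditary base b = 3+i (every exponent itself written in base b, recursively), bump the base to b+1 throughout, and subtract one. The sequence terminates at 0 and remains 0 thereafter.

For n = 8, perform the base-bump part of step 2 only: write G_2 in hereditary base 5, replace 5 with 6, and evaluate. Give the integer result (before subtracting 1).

step 0: 8 = 2·3 + 2; sub 4 for 3: 2·4 + 2; = 10; G_1 = 10−1 = 9
step 1: 9 = 2·4 + 1; sub 5 for 4: 2·5 + 1; = 11; G_2 = 11−1 = 10
step 2: 10 = 2·5; sub 6 for 5: 2·6; = 12; G_3 = 12−1 = 11

12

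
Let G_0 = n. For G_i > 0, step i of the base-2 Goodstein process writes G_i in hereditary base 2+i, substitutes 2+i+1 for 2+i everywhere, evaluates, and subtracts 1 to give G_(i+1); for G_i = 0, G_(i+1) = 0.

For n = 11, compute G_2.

1027

G_0=11  [base 2] 2^(2 + 1) + 2 + 1  →[2↦3]→  3^(3 + 1) + 3 + 1 = 85  −1 ⇒ G_1=84
G_1=84  [base 3] 3^(3 + 1) + 3  →[3↦4]→  4^(4 + 1) + 4 = 1028  −1 ⇒ G_2=1027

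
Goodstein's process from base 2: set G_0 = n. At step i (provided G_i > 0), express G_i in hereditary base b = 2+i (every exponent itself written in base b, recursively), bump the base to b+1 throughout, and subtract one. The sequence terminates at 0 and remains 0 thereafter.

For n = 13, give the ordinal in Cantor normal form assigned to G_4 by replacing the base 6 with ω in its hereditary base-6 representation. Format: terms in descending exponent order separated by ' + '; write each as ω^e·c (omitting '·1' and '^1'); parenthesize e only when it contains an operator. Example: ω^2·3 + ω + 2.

ω^(ω + 1) + ω^3·3 + ω^2·3 + ω·3 + 1

G_0 = 13. HB_2(13) = 2^(2 + 1) + 2^2 + 1. Bump = 109. G_1 = 108.
G_1 = 108. HB_3(108) = 3^(3 + 1) + 3^3. Bump = 1280. G_2 = 1279.
G_2 = 1279. HB_4(1279) = 4^(4 + 1) + 3·4^3 + 3·4^2 + 3·4 + 3. Bump = 16093. G_3 = 16092.
G_3 = 16092. HB_5(16092) = 5^(5 + 1) + 3·5^3 + 3·5^2 + 3·5 + 2. Bump = 280712. G_4 = 280711.
G_4 = 280711. HB_6(280711) = 6^(6 + 1) + 3·6^3 + 3·6^2 + 3·6 + 1. Bump = 5765999. G_5 = 5765998.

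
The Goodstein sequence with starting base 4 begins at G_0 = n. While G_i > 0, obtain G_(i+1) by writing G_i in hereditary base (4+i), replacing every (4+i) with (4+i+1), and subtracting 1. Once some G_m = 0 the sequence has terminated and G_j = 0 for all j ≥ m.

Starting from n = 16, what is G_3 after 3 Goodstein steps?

[0] 16 ≡ 4^2 (base 4). Lift 5: 25. −1: 24.
[1] 24 ≡ 4·5 + 4 (base 5). Lift 6: 28. −1: 27.
[2] 27 ≡ 4·6 + 3 (base 6). Lift 7: 31. −1: 30.
[3] 30 ≡ 4·7 + 2 (base 7). Lift 8: 34. −1: 33.

30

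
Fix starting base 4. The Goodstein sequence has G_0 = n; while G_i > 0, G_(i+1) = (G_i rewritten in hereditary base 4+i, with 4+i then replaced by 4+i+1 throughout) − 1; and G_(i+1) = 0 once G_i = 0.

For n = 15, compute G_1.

17

base 4: 15 = 3·4 + 3; at 5: 3·5 + 3 = 18; next = 17
base 5: 17 = 3·5 + 2; at 6: 3·6 + 2 = 20; next = 19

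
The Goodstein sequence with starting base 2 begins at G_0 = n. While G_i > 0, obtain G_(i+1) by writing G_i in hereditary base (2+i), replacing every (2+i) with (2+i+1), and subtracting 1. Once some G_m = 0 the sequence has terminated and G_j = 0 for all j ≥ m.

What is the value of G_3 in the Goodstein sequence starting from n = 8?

G_0 = 8. HB_2(8) = 2^(2 + 1). Bump = 81. G_1 = 80.
G_1 = 80. HB_3(80) = 2·3^3 + 2·3^2 + 2·3 + 2. Bump = 554. G_2 = 553.
G_2 = 553. HB_4(553) = 2·4^4 + 2·4^2 + 2·4 + 1. Bump = 6311. G_3 = 6310.
G_3 = 6310. HB_5(6310) = 2·5^5 + 2·5^2 + 2·5. Bump = 93396. G_4 = 93395.

6310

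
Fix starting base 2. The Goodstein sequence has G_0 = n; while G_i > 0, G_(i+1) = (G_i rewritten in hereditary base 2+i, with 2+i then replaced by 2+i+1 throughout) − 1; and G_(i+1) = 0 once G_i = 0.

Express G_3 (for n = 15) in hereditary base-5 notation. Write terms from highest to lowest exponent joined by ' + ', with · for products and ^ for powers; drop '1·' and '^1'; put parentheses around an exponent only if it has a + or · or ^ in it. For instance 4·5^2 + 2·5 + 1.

5^(5 + 1) + 5^5 + 2

(0) 15|_2 = 2^(2 + 1) + 2^2 + 2 + 1 ↦ 3^(3 + 1) + 3^3 + 3 + 1|_3 = 112 ⇒ 111
(1) 111|_3 = 3^(3 + 1) + 3^3 + 3 ↦ 4^(4 + 1) + 4^4 + 4|_4 = 1284 ⇒ 1283
(2) 1283|_4 = 4^(4 + 1) + 4^4 + 3 ↦ 5^(5 + 1) + 5^5 + 3|_5 = 18753 ⇒ 18752
(3) 18752|_5 = 5^(5 + 1) + 5^5 + 2 ↦ 6^(6 + 1) + 6^6 + 2|_6 = 326594 ⇒ 326593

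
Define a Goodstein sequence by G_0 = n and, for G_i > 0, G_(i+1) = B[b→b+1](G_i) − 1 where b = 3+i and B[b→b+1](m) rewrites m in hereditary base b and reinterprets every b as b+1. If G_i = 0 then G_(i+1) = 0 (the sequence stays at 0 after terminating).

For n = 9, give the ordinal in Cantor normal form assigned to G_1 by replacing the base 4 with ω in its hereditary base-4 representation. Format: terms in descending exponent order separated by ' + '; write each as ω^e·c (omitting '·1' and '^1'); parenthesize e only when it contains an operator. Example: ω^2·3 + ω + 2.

step 0: 9 = 3^2; sub 4 for 3: 4^2; = 16; G_1 = 16−1 = 15
step 1: 15 = 3·4 + 3; sub 5 for 4: 3·5 + 3; = 18; G_2 = 18−1 = 17

ω·3 + 3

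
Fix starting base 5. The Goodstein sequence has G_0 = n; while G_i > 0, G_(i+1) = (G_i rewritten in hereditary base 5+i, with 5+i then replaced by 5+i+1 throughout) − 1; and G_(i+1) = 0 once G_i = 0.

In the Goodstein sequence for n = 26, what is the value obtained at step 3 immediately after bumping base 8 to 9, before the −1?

59

base 5: 26 = 5^2 + 1; at 6: 6^2 + 1 = 37; next = 36
base 6: 36 = 6^2; at 7: 7^2 = 49; next = 48
base 7: 48 = 6·7 + 6; at 8: 6·8 + 6 = 54; next = 53
base 8: 53 = 6·8 + 5; at 9: 6·9 + 5 = 59; next = 58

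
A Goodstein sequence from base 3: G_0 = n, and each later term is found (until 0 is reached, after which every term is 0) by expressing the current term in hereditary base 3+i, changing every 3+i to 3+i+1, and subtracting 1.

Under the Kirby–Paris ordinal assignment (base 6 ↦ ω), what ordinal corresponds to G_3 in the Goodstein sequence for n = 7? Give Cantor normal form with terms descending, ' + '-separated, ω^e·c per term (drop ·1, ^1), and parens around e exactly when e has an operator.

ω + 3

7 —HB3→ 2·3 + 1 —bump→ 2·4 + 1 = 9 —(−1)→ 8
8 —HB4→ 2·4 —bump→ 2·5 = 10 —(−1)→ 9
9 —HB5→ 5 + 4 —bump→ 6 + 4 = 10 —(−1)→ 9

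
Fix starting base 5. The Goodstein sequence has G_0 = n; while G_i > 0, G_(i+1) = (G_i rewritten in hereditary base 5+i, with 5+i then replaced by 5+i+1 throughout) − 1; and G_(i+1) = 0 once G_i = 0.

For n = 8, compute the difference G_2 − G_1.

[0] 8 ≡ 5 + 3 (base 5). Lift 6: 9. −1: 8.
[1] 8 ≡ 6 + 2 (base 6). Lift 7: 9. −1: 8.

0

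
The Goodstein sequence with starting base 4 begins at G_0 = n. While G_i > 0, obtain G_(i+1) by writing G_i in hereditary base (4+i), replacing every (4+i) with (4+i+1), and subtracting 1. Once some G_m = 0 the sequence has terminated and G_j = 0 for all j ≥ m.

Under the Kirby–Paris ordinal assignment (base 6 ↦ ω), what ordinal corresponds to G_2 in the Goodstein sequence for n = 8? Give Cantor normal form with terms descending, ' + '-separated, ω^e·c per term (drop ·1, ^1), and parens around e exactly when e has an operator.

step 0: 8 = 2·4; sub 5 for 4: 2·5; = 10; G_1 = 10−1 = 9
step 1: 9 = 5 + 4; sub 6 for 5: 6 + 4; = 10; G_2 = 10−1 = 9
step 2: 9 = 6 + 3; sub 7 for 6: 7 + 3; = 10; G_3 = 10−1 = 9

ω + 3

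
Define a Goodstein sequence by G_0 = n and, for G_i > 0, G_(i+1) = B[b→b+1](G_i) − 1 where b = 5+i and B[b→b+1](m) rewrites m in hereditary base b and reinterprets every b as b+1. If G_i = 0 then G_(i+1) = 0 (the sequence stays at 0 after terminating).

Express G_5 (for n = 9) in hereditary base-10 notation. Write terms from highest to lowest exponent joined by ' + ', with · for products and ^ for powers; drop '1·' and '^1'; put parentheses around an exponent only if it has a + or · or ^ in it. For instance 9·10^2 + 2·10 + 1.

G_0 = 9. HB_5(9) = 5 + 4. Bump = 10. G_1 = 9.
G_1 = 9. HB_6(9) = 6 + 3. Bump = 10. G_2 = 9.
G_2 = 9. HB_7(9) = 7 + 2. Bump = 10. G_3 = 9.
G_3 = 9. HB_8(9) = 8 + 1. Bump = 10. G_4 = 9.
G_4 = 9. HB_9(9) = 9. Bump = 10. G_5 = 9.
G_5 = 9. HB_10(9) = 9. Bump = 9. G_6 = 8.

9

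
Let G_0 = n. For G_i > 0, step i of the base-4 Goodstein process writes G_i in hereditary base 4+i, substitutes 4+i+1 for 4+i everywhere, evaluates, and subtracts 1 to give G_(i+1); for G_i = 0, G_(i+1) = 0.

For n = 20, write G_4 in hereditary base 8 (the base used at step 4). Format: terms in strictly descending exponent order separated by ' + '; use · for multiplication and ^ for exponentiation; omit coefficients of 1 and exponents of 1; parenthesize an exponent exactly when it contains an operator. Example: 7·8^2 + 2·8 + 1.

8^2 + 1

base 4: 20 = 4^2 + 4; at 5: 5^2 + 5 = 30; next = 29
base 5: 29 = 5^2 + 4; at 6: 6^2 + 4 = 40; next = 39
base 6: 39 = 6^2 + 3; at 7: 7^2 + 3 = 52; next = 51
base 7: 51 = 7^2 + 2; at 8: 8^2 + 2 = 66; next = 65
base 8: 65 = 8^2 + 1; at 9: 9^2 + 1 = 82; next = 81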